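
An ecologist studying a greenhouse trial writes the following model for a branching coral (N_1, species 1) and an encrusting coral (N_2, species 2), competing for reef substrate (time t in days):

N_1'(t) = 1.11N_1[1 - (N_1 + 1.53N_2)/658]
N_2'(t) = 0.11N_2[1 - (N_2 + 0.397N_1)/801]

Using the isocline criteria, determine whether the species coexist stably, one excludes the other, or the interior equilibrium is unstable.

species 2 excludes species 1

Compare the nullcline intercepts: K1/α12 = 658/1.53 = 430 < K2 = 801; K2/α21 = 801/0.397 = 2020 > K1 = 658.
Since the inequalities point opposite ways, species 2 can invade but species 1 cannot.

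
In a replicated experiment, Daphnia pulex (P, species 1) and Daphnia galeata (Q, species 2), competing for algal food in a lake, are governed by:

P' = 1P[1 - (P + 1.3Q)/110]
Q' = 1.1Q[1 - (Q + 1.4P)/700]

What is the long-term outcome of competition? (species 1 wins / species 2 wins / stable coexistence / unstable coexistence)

species 2 excludes species 1

Compare the nullcline intercepts: K1/α12 = 110/1.3 = 84.6 < K2 = 700; K2/α21 = 700/1.4 = 500 > K1 = 110.
Since the inequalities point opposite ways, species 2 can invade but species 1 cannot.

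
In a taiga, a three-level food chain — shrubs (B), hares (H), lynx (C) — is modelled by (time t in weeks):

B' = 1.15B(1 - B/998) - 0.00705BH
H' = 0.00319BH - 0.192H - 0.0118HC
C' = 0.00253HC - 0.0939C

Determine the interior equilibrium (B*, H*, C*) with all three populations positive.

B* ≈ 771, H* ≈ 37.1, C* ≈ 192

From dC/dt = 0: 0.00253H* = 0.0939, so H* = 37.1.
From dB/dt = 0: 1.15(1 - B*/998) = 0.00705·37.1, giving B* = 998·(1 - 0.228) = 771.
From dH/dt = 0: 0.00319·771 - 0.192 = 0.0118C*, so C* = 2.27/0.0118 = 192.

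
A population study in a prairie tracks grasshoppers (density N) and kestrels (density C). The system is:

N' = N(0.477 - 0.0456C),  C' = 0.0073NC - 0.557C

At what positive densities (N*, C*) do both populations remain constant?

N* ≈ 76.3, C* ≈ 10.5

Set dC/dt = 0 with C > 0: 0.0073N - 0.557 = 0, so N* = 0.557/0.0073 = 76.3.
Set dN/dt = 0 with N > 0: 0.477 - 0.0456C = 0, so C* = 0.477/0.0456 = 10.5.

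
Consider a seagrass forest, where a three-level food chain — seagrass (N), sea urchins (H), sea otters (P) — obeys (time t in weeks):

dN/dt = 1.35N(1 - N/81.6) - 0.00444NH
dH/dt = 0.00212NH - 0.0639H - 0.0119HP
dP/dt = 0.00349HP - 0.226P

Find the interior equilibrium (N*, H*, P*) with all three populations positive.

From dP/dt = 0: 0.00349H* = 0.226, so H* = 64.8.
From dN/dt = 0: 1.35(1 - N*/81.6) = 0.00444·64.8, giving N* = 81.6·(1 - 0.213) = 64.2.
From dH/dt = 0: 0.00212·64.2 - 0.0639 = 0.0119P*, so P* = 0.0722/0.0119 = 6.07.

N* ≈ 64.2, H* ≈ 64.8, P* ≈ 6.07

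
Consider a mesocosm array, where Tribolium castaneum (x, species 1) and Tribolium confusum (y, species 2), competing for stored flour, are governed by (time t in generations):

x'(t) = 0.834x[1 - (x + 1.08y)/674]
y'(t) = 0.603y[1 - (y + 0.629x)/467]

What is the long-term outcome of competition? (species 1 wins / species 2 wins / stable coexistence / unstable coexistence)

stable coexistence

Compare the nullcline intercepts: K1/α12 = 674/1.08 = 624 > K2 = 467; K2/α21 = 467/0.629 = 742 > K1 = 674.
Since both inequalities hold, each species can invade when rare, so the interior equilibrium is stable.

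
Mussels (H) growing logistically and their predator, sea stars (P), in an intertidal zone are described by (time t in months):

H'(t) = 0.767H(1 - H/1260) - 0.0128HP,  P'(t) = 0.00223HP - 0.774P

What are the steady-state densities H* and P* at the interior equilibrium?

H* ≈ 347, P* ≈ 43.4

From dP/dt = 0 with P > 0: 0.00223H* = 0.774, so H* = 347.
Substitute into dH/dt = 0: 0.767(1 - 347/1260) = 0.0128P*.
The bracket is 0.725, giving P* = 0.556/0.0128 = 43.4.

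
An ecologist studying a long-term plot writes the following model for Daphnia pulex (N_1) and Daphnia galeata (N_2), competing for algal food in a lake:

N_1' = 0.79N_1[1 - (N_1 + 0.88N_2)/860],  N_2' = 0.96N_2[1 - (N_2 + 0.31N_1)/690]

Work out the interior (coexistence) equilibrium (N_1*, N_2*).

N_1* ≈ 348, N_2* ≈ 582

Setting both brackets to zero gives the nullclines N_1 + 0.88N_2 = 860 and 0.31N_1 + N_2 = 690.
Substituting N_2 = 690 - 0.31N_1 into the first: N_1(1 - 0.88·0.31) = 860 - 0.88·690.
So N_1* = 253/0.727 = 348, and then N_2* = 690 - 0.31·348 = 582.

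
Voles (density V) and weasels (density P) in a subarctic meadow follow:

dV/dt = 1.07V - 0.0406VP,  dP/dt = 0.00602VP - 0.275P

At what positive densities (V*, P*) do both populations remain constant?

V* ≈ 45.7, P* ≈ 26.4

Set dP/dt = 0 with P > 0: 0.00602V - 0.275 = 0, so V* = 0.275/0.00602 = 45.7.
Set dV/dt = 0 with V > 0: 1.07 - 0.0406P = 0, so P* = 1.07/0.0406 = 26.4.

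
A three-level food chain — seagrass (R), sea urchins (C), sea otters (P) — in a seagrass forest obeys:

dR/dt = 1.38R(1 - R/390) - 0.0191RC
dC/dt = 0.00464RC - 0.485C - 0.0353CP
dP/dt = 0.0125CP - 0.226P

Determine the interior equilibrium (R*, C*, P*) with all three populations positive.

From dP/dt = 0: 0.0125C* = 0.226, so C* = 18.1.
From dR/dt = 0: 1.38(1 - R*/390) = 0.0191·18.1, giving R* = 390·(1 - 0.25) = 292.
From dC/dt = 0: 0.00464·292 - 0.485 = 0.0353P*, so P* = 0.872/0.0353 = 24.7.

R* ≈ 292, C* ≈ 18.1, P* ≈ 24.7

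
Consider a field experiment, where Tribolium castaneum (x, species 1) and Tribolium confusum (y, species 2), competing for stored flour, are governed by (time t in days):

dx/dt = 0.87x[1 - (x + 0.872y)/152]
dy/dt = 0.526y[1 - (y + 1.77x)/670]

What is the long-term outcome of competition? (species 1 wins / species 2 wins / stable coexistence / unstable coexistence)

Compare the nullcline intercepts: K1/α12 = 152/0.872 = 174 < K2 = 670; K2/α21 = 670/1.77 = 379 > K1 = 152.
Since the inequalities point opposite ways, species 2 can invade but species 1 cannot.

species 2 excludes species 1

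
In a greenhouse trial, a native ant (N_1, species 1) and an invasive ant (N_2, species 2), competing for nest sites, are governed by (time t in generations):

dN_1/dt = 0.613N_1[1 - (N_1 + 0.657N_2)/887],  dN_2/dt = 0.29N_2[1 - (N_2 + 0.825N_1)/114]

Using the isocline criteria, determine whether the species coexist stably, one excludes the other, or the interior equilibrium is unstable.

species 1 excludes species 2

Compare the nullcline intercepts: K1/α12 = 887/0.657 = 1350 > K2 = 114; K2/α21 = 114/0.825 = 138 < K1 = 887.
Since the inequalities point opposite ways, species 1 can invade but species 2 cannot.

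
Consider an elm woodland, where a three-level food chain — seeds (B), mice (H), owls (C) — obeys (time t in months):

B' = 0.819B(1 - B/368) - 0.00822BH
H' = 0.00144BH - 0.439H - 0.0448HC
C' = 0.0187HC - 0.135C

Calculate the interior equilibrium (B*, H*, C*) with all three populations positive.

From dC/dt = 0: 0.0187H* = 0.135, so H* = 7.22.
From dB/dt = 0: 0.819(1 - B*/368) = 0.00822·7.22, giving B* = 368·(1 - 0.0725) = 341.
From dH/dt = 0: 0.00144·341 - 0.439 = 0.0448C*, so C* = 0.0525/0.0448 = 1.17.

B* ≈ 341, H* ≈ 7.22, C* ≈ 1.17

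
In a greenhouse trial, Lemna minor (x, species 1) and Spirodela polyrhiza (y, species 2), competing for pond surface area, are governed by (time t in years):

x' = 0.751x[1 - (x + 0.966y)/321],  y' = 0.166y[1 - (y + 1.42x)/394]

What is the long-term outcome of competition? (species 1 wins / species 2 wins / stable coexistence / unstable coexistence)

Compare the nullcline intercepts: K1/α12 = 321/0.966 = 332 < K2 = 394; K2/α21 = 394/1.42 = 277 < K1 = 321.
Since both are reversed, neither can invade when rare; the interior point is a saddle.

unstable coexistence (outcome depends on initial conditions)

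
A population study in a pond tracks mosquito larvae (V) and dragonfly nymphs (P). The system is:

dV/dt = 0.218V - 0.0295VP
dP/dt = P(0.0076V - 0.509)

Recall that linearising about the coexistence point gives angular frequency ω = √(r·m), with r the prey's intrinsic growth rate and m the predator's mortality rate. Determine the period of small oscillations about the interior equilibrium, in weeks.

T ≈ 18.9 weeks

Here r = 0.218 and m = 0.509, so r·m = 0.111.
ω = √0.111 = 0.333 per week, hence T = 2π/ω ≈ 18.9 weeks.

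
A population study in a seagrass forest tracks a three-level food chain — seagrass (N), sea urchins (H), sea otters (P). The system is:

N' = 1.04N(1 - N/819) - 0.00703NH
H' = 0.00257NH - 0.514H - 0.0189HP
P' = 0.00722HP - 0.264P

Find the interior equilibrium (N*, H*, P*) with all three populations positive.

N* ≈ 617, H* ≈ 36.6, P* ≈ 56.6

From dP/dt = 0: 0.00722H* = 0.264, so H* = 36.6.
From dN/dt = 0: 1.04(1 - N*/819) = 0.00703·36.6, giving N* = 819·(1 - 0.247) = 617.
From dH/dt = 0: 0.00257·617 - 0.514 = 0.0189P*, so P* = 1.07/0.0189 = 56.6.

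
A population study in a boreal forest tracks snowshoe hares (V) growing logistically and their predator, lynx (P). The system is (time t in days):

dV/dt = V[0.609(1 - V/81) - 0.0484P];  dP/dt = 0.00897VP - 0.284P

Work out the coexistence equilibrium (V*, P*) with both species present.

From dP/dt = 0 with P > 0: 0.00897V* = 0.284, so V* = 31.7.
Substitute into dV/dt = 0: 0.609(1 - 31.7/81) = 0.0484P*.
The bracket is 0.609, giving P* = 0.371/0.0484 = 7.66.

V* ≈ 31.7, P* ≈ 7.66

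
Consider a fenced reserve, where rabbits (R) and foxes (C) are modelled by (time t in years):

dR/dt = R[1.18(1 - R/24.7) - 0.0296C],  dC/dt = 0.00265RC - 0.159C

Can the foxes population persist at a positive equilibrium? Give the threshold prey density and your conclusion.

Threshold R = 60; K < 60, so no, the predator goes extinct.

The predator equation gives dC/dt > 0 only when R > 0.159/0.00265 = 60.
Without the predator, R → K = 24.7. Since 24.7 < 60, the predator cannot invade.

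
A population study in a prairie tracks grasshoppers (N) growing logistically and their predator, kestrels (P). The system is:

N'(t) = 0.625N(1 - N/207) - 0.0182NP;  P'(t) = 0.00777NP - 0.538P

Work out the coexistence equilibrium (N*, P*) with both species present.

N* ≈ 69.2, P* ≈ 22.9

From dP/dt = 0 with P > 0: 0.00777N* = 0.538, so N* = 69.2.
Substitute into dN/dt = 0: 0.625(1 - 69.2/207) = 0.0182P*.
The bracket is 0.666, giving P* = 0.416/0.0182 = 22.9.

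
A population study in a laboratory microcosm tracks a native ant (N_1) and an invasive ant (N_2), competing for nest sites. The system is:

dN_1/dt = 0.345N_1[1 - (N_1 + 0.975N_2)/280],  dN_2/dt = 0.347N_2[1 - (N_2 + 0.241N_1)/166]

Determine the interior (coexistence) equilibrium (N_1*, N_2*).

Setting both brackets to zero gives the nullclines N_1 + 0.975N_2 = 280 and 0.241N_1 + N_2 = 166.
Substituting N_2 = 166 - 0.241N_1 into the first: N_1(1 - 0.975·0.241) = 280 - 0.975·166.
So N_1* = 118/0.765 = 154, and then N_2* = 166 - 0.241·154 = 129.

N_1* ≈ 154, N_2* ≈ 129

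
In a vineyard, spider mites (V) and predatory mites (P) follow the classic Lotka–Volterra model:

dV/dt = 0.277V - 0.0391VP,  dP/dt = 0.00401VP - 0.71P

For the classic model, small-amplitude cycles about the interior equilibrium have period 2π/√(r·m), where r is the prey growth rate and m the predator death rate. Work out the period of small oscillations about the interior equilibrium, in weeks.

Here r = 0.277 and m = 0.71, so r·m = 0.197.
ω = √0.197 = 0.443 per week, hence T = 2π/ω ≈ 14.2 weeks.

T ≈ 14.2 weeks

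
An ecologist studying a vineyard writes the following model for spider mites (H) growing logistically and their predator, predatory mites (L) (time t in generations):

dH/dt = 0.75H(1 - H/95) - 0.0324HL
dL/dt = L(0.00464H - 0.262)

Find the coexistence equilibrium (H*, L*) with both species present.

H* ≈ 56.5, L* ≈ 9.39

From dL/dt = 0 with L > 0: 0.00464H* = 0.262, so H* = 56.5.
Substitute into dH/dt = 0: 0.75(1 - 56.5/95) = 0.0324L*.
The bracket is 0.406, giving L* = 0.304/0.0324 = 9.39.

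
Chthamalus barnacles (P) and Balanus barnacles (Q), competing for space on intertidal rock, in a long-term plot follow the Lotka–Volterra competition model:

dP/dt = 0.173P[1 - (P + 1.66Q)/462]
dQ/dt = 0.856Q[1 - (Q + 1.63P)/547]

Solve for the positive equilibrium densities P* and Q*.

P* ≈ 261, Q* ≈ 121

Setting both brackets to zero gives the nullclines P + 1.66Q = 462 and 1.63P + Q = 547.
Substituting Q = 547 - 1.63P into the first: P(1 - 1.66·1.63) = 462 - 1.66·547.
So P* = -446/-1.71 = 261, and then Q* = 547 - 1.63·261 = 121.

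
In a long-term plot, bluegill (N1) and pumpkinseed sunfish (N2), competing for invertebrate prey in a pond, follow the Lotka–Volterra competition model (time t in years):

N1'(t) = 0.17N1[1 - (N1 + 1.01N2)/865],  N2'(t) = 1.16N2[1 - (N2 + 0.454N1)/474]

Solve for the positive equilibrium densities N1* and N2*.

Setting both brackets to zero gives the nullclines N1 + 1.01N2 = 865 and 0.454N1 + N2 = 474.
Substituting N2 = 474 - 0.454N1 into the first: N1(1 - 1.01·0.454) = 865 - 1.01·474.
So N1* = 386/0.541 = 713, and then N2* = 474 - 0.454·713 = 150.

N1* ≈ 713, N2* ≈ 150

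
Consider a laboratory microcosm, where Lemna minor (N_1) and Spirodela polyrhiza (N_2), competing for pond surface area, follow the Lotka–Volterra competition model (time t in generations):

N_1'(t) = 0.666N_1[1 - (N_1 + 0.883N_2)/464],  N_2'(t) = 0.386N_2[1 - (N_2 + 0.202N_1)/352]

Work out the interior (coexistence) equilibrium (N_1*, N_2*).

Setting both brackets to zero gives the nullclines N_1 + 0.883N_2 = 464 and 0.202N_1 + N_2 = 352.
Substituting N_2 = 352 - 0.202N_1 into the first: N_1(1 - 0.883·0.202) = 464 - 0.883·352.
So N_1* = 153/0.822 = 186, and then N_2* = 352 - 0.202·186 = 314.

N_1* ≈ 186, N_2* ≈ 314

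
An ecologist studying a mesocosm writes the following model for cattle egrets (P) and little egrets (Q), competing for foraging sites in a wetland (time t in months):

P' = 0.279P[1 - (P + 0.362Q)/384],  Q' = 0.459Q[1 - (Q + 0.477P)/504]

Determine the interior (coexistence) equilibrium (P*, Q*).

P* ≈ 244, Q* ≈ 388

Setting both brackets to zero gives the nullclines P + 0.362Q = 384 and 0.477P + Q = 504.
Substituting Q = 504 - 0.477P into the first: P(1 - 0.362·0.477) = 384 - 0.362·504.
So P* = 202/0.827 = 244, and then Q* = 504 - 0.477·244 = 388.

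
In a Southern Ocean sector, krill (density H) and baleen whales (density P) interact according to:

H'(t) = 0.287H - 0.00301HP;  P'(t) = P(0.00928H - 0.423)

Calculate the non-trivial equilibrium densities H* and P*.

H* ≈ 45.6, P* ≈ 95.3

Set dP/dt = 0 with P > 0: 0.00928H - 0.423 = 0, so H* = 0.423/0.00928 = 45.6.
Set dH/dt = 0 with H > 0: 0.287 - 0.00301P = 0, so P* = 0.287/0.00301 = 95.3.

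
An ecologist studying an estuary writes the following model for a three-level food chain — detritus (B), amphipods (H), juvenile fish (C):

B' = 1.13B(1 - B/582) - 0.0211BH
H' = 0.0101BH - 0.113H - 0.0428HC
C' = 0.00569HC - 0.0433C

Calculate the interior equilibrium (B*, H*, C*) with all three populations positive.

From dC/dt = 0: 0.00569H* = 0.0433, so H* = 7.61.
From dB/dt = 0: 1.13(1 - B*/582) = 0.0211·7.61, giving B* = 582·(1 - 0.142) = 499.
From dH/dt = 0: 0.0101·499 - 0.113 = 0.0428C*, so C* = 4.93/0.0428 = 115.

B* ≈ 499, H* ≈ 7.61, C* ≈ 115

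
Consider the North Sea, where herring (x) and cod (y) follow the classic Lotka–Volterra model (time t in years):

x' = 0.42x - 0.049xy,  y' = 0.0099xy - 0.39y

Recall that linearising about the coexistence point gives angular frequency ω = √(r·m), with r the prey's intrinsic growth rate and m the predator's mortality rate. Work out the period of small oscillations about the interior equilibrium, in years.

T ≈ 15.5 years

Here r = 0.42 and m = 0.39, so r·m = 0.164.
ω = √0.164 = 0.405 per year, hence T = 2π/ω ≈ 15.5 years.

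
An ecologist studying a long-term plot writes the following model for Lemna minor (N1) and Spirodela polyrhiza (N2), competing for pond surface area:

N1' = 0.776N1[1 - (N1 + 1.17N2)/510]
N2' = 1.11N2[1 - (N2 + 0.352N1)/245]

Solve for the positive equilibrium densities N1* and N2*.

N1* ≈ 380, N2* ≈ 111

Setting both brackets to zero gives the nullclines N1 + 1.17N2 = 510 and 0.352N1 + N2 = 245.
Substituting N2 = 245 - 0.352N1 into the first: N1(1 - 1.17·0.352) = 510 - 1.17·245.
So N1* = 223/0.588 = 380, and then N2* = 245 - 0.352·380 = 111.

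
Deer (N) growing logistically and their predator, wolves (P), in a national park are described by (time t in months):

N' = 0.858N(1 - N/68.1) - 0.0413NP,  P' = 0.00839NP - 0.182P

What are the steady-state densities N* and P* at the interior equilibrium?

N* ≈ 21.7, P* ≈ 14.2

From dP/dt = 0 with P > 0: 0.00839N* = 0.182, so N* = 21.7.
Substitute into dN/dt = 0: 0.858(1 - 21.7/68.1) = 0.0413P*.
The bracket is 0.681, giving P* = 0.585/0.0413 = 14.2.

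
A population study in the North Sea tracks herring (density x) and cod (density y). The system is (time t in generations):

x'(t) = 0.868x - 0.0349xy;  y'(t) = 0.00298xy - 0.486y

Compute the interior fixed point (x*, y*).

x* ≈ 163, y* ≈ 24.9

Set dy/dt = 0 with y > 0: 0.00298x - 0.486 = 0, so x* = 0.486/0.00298 = 163.
Set dx/dt = 0 with x > 0: 0.868 - 0.0349y = 0, so y* = 0.868/0.0349 = 24.9.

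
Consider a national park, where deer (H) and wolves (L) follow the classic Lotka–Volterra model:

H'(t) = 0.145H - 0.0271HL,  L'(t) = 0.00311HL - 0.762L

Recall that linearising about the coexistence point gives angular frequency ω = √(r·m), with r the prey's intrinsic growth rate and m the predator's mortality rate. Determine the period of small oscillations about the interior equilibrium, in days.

T ≈ 18.9 days

Here r = 0.145 and m = 0.762, so r·m = 0.11.
ω = √0.11 = 0.332 per day, hence T = 2π/ω ≈ 18.9 days.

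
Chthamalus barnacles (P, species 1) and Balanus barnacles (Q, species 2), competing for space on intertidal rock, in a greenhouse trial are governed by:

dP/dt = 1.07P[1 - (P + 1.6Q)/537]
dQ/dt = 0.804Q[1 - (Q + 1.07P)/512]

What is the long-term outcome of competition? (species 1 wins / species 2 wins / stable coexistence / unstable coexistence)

unstable coexistence (outcome depends on initial conditions)

Compare the nullcline intercepts: K1/α12 = 537/1.6 = 336 < K2 = 512; K2/α21 = 512/1.07 = 479 < K1 = 537.
Since both are reversed, neither can invade when rare; the interior point is a saddle.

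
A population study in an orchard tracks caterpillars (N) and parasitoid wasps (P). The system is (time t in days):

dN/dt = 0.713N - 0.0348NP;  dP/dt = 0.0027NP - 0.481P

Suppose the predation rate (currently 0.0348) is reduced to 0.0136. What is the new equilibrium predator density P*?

P* ≈ 52.4

At the interior fixed point, setting dN/dt = 0 with N > 0 fixes P* = (prey growth rate)/(NP coefficient) — independent of the other coefficients.
With the change, P* = 0.713/0.0136 = 52.4; it rises from 20.5.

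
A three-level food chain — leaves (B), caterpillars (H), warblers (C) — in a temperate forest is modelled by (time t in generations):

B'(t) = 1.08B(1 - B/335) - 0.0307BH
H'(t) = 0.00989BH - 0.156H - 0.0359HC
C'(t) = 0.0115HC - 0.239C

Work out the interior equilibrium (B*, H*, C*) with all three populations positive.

From dC/dt = 0: 0.0115H* = 0.239, so H* = 20.8.
From dB/dt = 0: 1.08(1 - B*/335) = 0.0307·20.8, giving B* = 335·(1 - 0.591) = 137.
From dH/dt = 0: 0.00989·137 - 0.156 = 0.0359C*, so C* = 1.2/0.0359 = 33.4.

B* ≈ 137, H* ≈ 20.8, C* ≈ 33.4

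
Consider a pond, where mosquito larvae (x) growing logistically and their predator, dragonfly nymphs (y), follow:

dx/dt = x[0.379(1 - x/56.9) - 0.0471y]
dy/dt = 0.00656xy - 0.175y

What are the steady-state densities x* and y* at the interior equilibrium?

x* ≈ 26.7, y* ≈ 4.27

From dy/dt = 0 with y > 0: 0.00656x* = 0.175, so x* = 26.7.
Substitute into dx/dt = 0: 0.379(1 - 26.7/56.9) = 0.0471y*.
The bracket is 0.531, giving y* = 0.201/0.0471 = 4.27.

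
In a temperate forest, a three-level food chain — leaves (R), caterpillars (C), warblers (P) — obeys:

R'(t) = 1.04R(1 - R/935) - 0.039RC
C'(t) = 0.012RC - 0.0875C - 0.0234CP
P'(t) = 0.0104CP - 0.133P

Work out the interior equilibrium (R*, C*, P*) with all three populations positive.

R* ≈ 487, C* ≈ 12.8, P* ≈ 246

From dP/dt = 0: 0.0104C* = 0.133, so C* = 12.8.
From dR/dt = 0: 1.04(1 - R*/935) = 0.039·12.8, giving R* = 935·(1 - 0.48) = 487.
From dC/dt = 0: 0.012·487 - 0.0875 = 0.0234P*, so P* = 5.75/0.0234 = 246.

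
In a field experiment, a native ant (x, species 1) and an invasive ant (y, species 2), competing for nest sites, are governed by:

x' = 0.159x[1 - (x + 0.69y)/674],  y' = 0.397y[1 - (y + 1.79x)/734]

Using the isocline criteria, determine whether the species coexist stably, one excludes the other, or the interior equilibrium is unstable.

species 1 excludes species 2

Compare the nullcline intercepts: K1/α12 = 674/0.69 = 977 > K2 = 734; K2/α21 = 734/1.79 = 410 < K1 = 674.
Since the inequalities point opposite ways, species 1 can invade but species 2 cannot.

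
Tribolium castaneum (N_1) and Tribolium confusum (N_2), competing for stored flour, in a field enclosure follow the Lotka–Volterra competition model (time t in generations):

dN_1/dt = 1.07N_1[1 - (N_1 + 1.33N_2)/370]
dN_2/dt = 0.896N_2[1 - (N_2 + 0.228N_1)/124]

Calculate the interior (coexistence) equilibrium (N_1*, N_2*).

N_1* ≈ 294, N_2* ≈ 56.9

Setting both brackets to zero gives the nullclines N_1 + 1.33N_2 = 370 and 0.228N_1 + N_2 = 124.
Substituting N_2 = 124 - 0.228N_1 into the first: N_1(1 - 1.33·0.228) = 370 - 1.33·124.
So N_1* = 205/0.697 = 294, and then N_2* = 124 - 0.228·294 = 56.9.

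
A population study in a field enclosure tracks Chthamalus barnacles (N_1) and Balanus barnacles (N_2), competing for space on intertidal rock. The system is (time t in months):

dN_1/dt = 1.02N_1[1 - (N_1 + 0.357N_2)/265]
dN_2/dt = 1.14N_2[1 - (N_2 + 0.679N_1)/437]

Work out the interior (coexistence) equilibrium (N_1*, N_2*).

N_1* ≈ 144, N_2* ≈ 339

Setting both brackets to zero gives the nullclines N_1 + 0.357N_2 = 265 and 0.679N_1 + N_2 = 437.
Substituting N_2 = 437 - 0.679N_1 into the first: N_1(1 - 0.357·0.679) = 265 - 0.357·437.
So N_1* = 109/0.758 = 144, and then N_2* = 437 - 0.679·144 = 339.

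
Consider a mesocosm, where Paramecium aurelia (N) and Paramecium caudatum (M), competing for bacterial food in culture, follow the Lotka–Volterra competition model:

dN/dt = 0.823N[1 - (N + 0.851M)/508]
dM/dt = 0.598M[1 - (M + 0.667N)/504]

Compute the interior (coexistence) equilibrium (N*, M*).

N* ≈ 183, M* ≈ 382

Setting both brackets to zero gives the nullclines N + 0.851M = 508 and 0.667N + M = 504.
Substituting M = 504 - 0.667N into the first: N(1 - 0.851·0.667) = 508 - 0.851·504.
So N* = 79.1/0.432 = 183, and then M* = 504 - 0.667·183 = 382.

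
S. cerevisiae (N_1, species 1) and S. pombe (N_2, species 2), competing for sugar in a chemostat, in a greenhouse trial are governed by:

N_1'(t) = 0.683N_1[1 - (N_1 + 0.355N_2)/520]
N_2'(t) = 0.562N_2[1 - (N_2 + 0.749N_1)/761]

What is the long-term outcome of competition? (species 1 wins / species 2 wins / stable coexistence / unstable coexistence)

stable coexistence

Compare the nullcline intercepts: K1/α12 = 520/0.355 = 1460 > K2 = 761; K2/α21 = 761/0.749 = 1020 > K1 = 520.
Since both inequalities hold, each species can invade when rare, so the interior equilibrium is stable.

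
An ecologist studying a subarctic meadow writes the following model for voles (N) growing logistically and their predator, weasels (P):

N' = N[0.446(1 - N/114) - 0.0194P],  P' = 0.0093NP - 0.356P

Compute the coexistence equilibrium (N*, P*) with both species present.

From dP/dt = 0 with P > 0: 0.0093N* = 0.356, so N* = 38.3.
Substitute into dN/dt = 0: 0.446(1 - 38.3/114) = 0.0194P*.
The bracket is 0.664, giving P* = 0.296/0.0194 = 15.3.

N* ≈ 38.3, P* ≈ 15.3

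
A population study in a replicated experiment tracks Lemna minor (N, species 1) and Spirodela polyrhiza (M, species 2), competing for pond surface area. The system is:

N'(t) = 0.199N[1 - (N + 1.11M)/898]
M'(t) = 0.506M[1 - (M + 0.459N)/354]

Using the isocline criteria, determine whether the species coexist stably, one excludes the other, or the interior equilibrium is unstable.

species 1 excludes species 2

Compare the nullcline intercepts: K1/α12 = 898/1.11 = 809 > K2 = 354; K2/α21 = 354/0.459 = 771 < K1 = 898.
Since the inequalities point opposite ways, species 1 can invade but species 2 cannot.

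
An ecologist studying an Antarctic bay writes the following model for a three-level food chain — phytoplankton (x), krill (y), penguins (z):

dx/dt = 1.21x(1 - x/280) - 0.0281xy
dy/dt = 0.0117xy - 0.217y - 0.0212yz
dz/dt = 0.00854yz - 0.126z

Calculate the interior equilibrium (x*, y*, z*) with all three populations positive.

x* ≈ 184, y* ≈ 14.8, z* ≈ 91.3

From dz/dt = 0: 0.00854y* = 0.126, so y* = 14.8.
From dx/dt = 0: 1.21(1 - x*/280) = 0.0281·14.8, giving x* = 280·(1 - 0.343) = 184.
From dy/dt = 0: 0.0117·184 - 0.217 = 0.0212z*, so z* = 1.94/0.0212 = 91.3.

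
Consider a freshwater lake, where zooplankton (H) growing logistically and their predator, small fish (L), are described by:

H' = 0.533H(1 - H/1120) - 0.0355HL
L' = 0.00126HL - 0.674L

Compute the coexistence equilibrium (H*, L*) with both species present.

From dL/dt = 0 with L > 0: 0.00126H* = 0.674, so H* = 535.
Substitute into dH/dt = 0: 0.533(1 - 535/1120) = 0.0355L*.
The bracket is 0.522, giving L* = 0.278/0.0355 = 7.84.

H* ≈ 535, L* ≈ 7.84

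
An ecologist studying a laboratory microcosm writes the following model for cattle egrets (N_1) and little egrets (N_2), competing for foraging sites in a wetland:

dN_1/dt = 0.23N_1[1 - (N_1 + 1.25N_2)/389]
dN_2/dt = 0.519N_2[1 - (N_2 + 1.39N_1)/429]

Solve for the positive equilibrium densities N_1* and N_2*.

N_1* ≈ 200, N_2* ≈ 151

Setting both brackets to zero gives the nullclines N_1 + 1.25N_2 = 389 and 1.39N_1 + N_2 = 429.
Substituting N_2 = 429 - 1.39N_1 into the first: N_1(1 - 1.25·1.39) = 389 - 1.25·429.
So N_1* = -147/-0.737 = 200, and then N_2* = 429 - 1.39·200 = 151.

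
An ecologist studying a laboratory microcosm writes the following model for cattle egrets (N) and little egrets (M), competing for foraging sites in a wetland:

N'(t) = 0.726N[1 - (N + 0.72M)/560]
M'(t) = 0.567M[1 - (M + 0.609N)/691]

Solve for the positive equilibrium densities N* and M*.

Setting both brackets to zero gives the nullclines N + 0.72M = 560 and 0.609N + M = 691.
Substituting M = 691 - 0.609N into the first: N(1 - 0.72·0.609) = 560 - 0.72·691.
So N* = 62.5/0.562 = 111, and then M* = 691 - 0.609·111 = 623.

N* ≈ 111, M* ≈ 623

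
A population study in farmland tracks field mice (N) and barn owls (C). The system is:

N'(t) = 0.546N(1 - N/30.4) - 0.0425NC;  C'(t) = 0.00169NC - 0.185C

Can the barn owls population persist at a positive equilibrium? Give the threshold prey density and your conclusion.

The predator equation gives dC/dt > 0 only when N > 0.185/0.00169 = 109.
Without the predator, N → K = 30.4. Since 30.4 < 109, the predator cannot invade.

Threshold N = 109; K < 109, so no, the predator goes extinct.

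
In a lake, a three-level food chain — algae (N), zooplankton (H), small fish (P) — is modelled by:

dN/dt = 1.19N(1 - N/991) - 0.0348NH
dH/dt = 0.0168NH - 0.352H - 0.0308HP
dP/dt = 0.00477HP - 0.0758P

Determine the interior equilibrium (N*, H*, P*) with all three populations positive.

N* ≈ 530, H* ≈ 15.9, P* ≈ 278

From dP/dt = 0: 0.00477H* = 0.0758, so H* = 15.9.
From dN/dt = 0: 1.19(1 - N*/991) = 0.0348·15.9, giving N* = 991·(1 - 0.465) = 530.
From dH/dt = 0: 0.0168·530 - 0.352 = 0.0308P*, so P* = 8.56/0.0308 = 278.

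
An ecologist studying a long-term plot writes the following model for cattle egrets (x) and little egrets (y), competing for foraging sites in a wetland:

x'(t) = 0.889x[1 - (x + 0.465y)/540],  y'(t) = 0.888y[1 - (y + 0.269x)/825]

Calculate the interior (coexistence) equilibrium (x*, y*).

x* ≈ 179, y* ≈ 777

Setting both brackets to zero gives the nullclines x + 0.465y = 540 and 0.269x + y = 825.
Substituting y = 825 - 0.269x into the first: x(1 - 0.465·0.269) = 540 - 0.465·825.
So x* = 156/0.875 = 179, and then y* = 825 - 0.269·179 = 777.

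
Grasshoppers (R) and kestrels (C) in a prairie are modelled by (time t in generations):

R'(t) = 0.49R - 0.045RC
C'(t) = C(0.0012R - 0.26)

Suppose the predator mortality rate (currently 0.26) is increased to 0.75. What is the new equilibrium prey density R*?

At the interior fixed point, setting dC/dt = 0 with C > 0 fixes R* = (predator death rate)/(RC coefficient) — independent of the other coefficients.
With the change, R* = 0.75/0.0012 = 625; it rises from 217.

R* ≈ 625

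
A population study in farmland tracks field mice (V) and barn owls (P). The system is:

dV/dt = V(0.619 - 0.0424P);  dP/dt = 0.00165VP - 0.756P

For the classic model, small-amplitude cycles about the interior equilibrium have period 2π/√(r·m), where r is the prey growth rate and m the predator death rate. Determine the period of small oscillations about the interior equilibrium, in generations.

Here r = 0.619 and m = 0.756, so r·m = 0.468.
ω = √0.468 = 0.684 per generation, hence T = 2π/ω ≈ 9.18 generations.

T ≈ 9.18 generations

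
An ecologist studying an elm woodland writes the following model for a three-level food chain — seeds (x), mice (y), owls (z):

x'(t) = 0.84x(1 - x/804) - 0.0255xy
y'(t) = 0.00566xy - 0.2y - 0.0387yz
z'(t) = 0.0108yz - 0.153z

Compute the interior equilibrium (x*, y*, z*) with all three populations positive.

x* ≈ 458, y* ≈ 14.2, z* ≈ 61.8

From dz/dt = 0: 0.0108y* = 0.153, so y* = 14.2.
From dx/dt = 0: 0.84(1 - x*/804) = 0.0255·14.2, giving x* = 804·(1 - 0.43) = 458.
From dy/dt = 0: 0.00566·458 - 0.2 = 0.0387z*, so z* = 2.39/0.0387 = 61.8.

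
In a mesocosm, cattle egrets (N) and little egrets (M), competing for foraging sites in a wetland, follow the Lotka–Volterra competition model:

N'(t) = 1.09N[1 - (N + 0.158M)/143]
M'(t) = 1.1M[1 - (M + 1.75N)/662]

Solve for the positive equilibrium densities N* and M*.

Setting both brackets to zero gives the nullclines N + 0.158M = 143 and 1.75N + M = 662.
Substituting M = 662 - 1.75N into the first: N(1 - 0.158·1.75) = 143 - 0.158·662.
So N* = 38.4/0.724 = 53.1, and then M* = 662 - 1.75·53.1 = 569.

N* ≈ 53.1, M* ≈ 569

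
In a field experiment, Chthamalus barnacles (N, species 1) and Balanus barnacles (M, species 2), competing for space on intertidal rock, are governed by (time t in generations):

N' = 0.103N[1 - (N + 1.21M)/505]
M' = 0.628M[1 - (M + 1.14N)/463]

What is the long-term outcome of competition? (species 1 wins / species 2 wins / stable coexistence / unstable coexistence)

unstable coexistence (outcome depends on initial conditions)

Compare the nullcline intercepts: K1/α12 = 505/1.21 = 417 < K2 = 463; K2/α21 = 463/1.14 = 406 < K1 = 505.
Since both are reversed, neither can invade when rare; the interior point is a saddle.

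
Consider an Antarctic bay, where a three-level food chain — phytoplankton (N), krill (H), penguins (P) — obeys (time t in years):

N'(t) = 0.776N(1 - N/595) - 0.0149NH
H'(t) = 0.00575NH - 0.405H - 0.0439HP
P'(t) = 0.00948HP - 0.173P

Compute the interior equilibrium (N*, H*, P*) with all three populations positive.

From dP/dt = 0: 0.00948H* = 0.173, so H* = 18.2.
From dN/dt = 0: 0.776(1 - N*/595) = 0.0149·18.2, giving N* = 595·(1 - 0.35) = 387.
From dH/dt = 0: 0.00575·387 - 0.405 = 0.0439P*, so P* = 1.82/0.0439 = 41.4.

N* ≈ 387, H* ≈ 18.2, P* ≈ 41.4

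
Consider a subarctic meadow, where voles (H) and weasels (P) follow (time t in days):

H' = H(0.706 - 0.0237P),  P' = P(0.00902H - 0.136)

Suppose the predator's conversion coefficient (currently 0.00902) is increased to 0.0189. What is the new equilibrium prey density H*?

At the interior fixed point, setting dP/dt = 0 with P > 0 fixes H* = (predator death rate)/(HP coefficient) — independent of the other coefficients.
With the change, H* = 0.136/0.0189 = 7.2; it falls from 15.1.

H* ≈ 7.2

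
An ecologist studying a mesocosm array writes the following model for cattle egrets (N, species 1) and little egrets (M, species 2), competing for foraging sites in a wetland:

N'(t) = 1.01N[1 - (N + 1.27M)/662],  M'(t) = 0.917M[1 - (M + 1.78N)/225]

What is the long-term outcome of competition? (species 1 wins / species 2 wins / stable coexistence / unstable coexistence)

species 1 excludes species 2

Compare the nullcline intercepts: K1/α12 = 662/1.27 = 521 > K2 = 225; K2/α21 = 225/1.78 = 126 < K1 = 662.
Since the inequalities point opposite ways, species 1 can invade but species 2 cannot.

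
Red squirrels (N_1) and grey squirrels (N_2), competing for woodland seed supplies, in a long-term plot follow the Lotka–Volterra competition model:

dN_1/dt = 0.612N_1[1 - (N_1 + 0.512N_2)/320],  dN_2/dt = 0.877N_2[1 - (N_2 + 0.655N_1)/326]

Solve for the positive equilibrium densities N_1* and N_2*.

Setting both brackets to zero gives the nullclines N_1 + 0.512N_2 = 320 and 0.655N_1 + N_2 = 326.
Substituting N_2 = 326 - 0.655N_1 into the first: N_1(1 - 0.512·0.655) = 320 - 0.512·326.
So N_1* = 153/0.665 = 230, and then N_2* = 326 - 0.655·230 = 175.

N_1* ≈ 230, N_2* ≈ 175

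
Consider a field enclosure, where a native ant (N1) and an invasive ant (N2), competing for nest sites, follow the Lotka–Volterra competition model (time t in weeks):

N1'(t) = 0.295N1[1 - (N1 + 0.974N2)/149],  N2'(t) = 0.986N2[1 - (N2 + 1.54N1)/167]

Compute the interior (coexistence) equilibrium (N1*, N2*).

Setting both brackets to zero gives the nullclines N1 + 0.974N2 = 149 and 1.54N1 + N2 = 167.
Substituting N2 = 167 - 1.54N1 into the first: N1(1 - 0.974·1.54) = 149 - 0.974·167.
So N1* = -13.7/-0.5 = 27.3, and then N2* = 167 - 1.54·27.3 = 125.

N1* ≈ 27.3, N2* ≈ 125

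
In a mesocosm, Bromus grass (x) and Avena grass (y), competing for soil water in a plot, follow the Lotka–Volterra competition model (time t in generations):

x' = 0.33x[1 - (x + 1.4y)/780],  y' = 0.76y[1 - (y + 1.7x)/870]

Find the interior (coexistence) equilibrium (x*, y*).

x* ≈ 317, y* ≈ 330

Setting both brackets to zero gives the nullclines x + 1.4y = 780 and 1.7x + y = 870.
Substituting y = 870 - 1.7x into the first: x(1 - 1.4·1.7) = 780 - 1.4·870.
So x* = -438/-1.38 = 317, and then y* = 870 - 1.7·317 = 330.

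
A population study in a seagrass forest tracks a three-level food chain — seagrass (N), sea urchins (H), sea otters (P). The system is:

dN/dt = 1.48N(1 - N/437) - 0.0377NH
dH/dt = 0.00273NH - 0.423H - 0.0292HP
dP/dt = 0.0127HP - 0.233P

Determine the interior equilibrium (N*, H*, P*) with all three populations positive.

N* ≈ 233, H* ≈ 18.3, P* ≈ 7.28

From dP/dt = 0: 0.0127H* = 0.233, so H* = 18.3.
From dN/dt = 0: 1.48(1 - N*/437) = 0.0377·18.3, giving N* = 437·(1 - 0.467) = 233.
From dH/dt = 0: 0.00273·233 - 0.423 = 0.0292P*, so P* = 0.212/0.0292 = 7.28.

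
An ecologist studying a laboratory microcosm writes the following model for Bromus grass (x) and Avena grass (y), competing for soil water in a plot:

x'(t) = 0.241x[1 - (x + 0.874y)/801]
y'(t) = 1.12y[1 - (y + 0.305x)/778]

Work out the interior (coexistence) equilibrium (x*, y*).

x* ≈ 165, y* ≈ 728

Setting both brackets to zero gives the nullclines x + 0.874y = 801 and 0.305x + y = 778.
Substituting y = 778 - 0.305x into the first: x(1 - 0.874·0.305) = 801 - 0.874·778.
So x* = 121/0.733 = 165, and then y* = 778 - 0.305·165 = 728.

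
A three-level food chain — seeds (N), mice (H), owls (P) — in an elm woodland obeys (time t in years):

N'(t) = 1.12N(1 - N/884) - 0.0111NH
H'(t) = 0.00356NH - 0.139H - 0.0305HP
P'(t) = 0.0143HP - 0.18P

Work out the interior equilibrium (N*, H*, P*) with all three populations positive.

From dP/dt = 0: 0.0143H* = 0.18, so H* = 12.6.
From dN/dt = 0: 1.12(1 - N*/884) = 0.0111·12.6, giving N* = 884·(1 - 0.125) = 774.
From dH/dt = 0: 0.00356·774 - 0.139 = 0.0305P*, so P* = 2.62/0.0305 = 85.8.

N* ≈ 774, H* ≈ 12.6, P* ≈ 85.8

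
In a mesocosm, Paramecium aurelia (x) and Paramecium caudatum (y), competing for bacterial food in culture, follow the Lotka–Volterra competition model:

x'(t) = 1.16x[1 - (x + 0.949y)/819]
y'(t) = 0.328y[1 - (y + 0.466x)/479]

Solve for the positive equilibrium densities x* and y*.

x* ≈ 653, y* ≈ 175

Setting both brackets to zero gives the nullclines x + 0.949y = 819 and 0.466x + y = 479.
Substituting y = 479 - 0.466x into the first: x(1 - 0.949·0.466) = 819 - 0.949·479.
So x* = 364/0.558 = 653, and then y* = 479 - 0.466·653 = 175.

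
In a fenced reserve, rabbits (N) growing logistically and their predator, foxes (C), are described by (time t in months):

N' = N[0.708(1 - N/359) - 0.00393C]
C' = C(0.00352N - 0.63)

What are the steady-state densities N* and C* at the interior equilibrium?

From dC/dt = 0 with C > 0: 0.00352N* = 0.63, so N* = 179.
Substitute into dN/dt = 0: 0.708(1 - 179/359) = 0.00393C*.
The bracket is 0.501, giving C* = 0.355/0.00393 = 90.3.

N* ≈ 179, C* ≈ 90.3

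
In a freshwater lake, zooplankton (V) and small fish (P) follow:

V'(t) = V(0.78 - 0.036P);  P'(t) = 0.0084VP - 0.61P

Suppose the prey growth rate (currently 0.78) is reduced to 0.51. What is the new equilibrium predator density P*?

At the interior fixed point, setting dV/dt = 0 with V > 0 fixes P* = (prey growth rate)/(VP coefficient) — independent of the other coefficients.
With the change, P* = 0.51/0.036 = 14.2; it falls from 21.7.

P* ≈ 14.2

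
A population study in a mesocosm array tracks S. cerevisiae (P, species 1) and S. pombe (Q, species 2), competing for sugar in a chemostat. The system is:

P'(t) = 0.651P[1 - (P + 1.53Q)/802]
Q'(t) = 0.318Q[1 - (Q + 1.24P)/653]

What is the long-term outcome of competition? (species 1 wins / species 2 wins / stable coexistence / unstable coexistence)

Compare the nullcline intercepts: K1/α12 = 802/1.53 = 524 < K2 = 653; K2/α21 = 653/1.24 = 527 < K1 = 802.
Since both are reversed, neither can invade when rare; the interior point is a saddle.

unstable coexistence (outcome depends on initial conditions)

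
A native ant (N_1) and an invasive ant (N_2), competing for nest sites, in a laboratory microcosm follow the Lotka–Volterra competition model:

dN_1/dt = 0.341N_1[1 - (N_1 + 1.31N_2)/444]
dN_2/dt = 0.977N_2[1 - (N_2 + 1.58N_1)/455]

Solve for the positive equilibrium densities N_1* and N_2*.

N_1* ≈ 142, N_2* ≈ 230

Setting both brackets to zero gives the nullclines N_1 + 1.31N_2 = 444 and 1.58N_1 + N_2 = 455.
Substituting N_2 = 455 - 1.58N_1 into the first: N_1(1 - 1.31·1.58) = 444 - 1.31·455.
So N_1* = -152/-1.07 = 142, and then N_2* = 455 - 1.58·142 = 230.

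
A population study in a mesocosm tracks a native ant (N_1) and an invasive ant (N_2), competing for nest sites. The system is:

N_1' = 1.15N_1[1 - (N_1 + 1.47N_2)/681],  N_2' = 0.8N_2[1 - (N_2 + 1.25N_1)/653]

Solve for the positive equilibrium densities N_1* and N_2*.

Setting both brackets to zero gives the nullclines N_1 + 1.47N_2 = 681 and 1.25N_1 + N_2 = 653.
Substituting N_2 = 653 - 1.25N_1 into the first: N_1(1 - 1.47·1.25) = 681 - 1.47·653.
So N_1* = -279/-0.837 = 333, and then N_2* = 653 - 1.25·333 = 237.

N_1* ≈ 333, N_2* ≈ 237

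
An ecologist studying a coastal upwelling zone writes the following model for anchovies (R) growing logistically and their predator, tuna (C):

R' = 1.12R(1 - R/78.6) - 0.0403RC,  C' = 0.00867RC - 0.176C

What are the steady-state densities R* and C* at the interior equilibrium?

From dC/dt = 0 with C > 0: 0.00867R* = 0.176, so R* = 20.3.
Substitute into dR/dt = 0: 1.12(1 - 20.3/78.6) = 0.0403C*.
The bracket is 0.742, giving C* = 0.831/0.0403 = 20.6.

R* ≈ 20.3, C* ≈ 20.6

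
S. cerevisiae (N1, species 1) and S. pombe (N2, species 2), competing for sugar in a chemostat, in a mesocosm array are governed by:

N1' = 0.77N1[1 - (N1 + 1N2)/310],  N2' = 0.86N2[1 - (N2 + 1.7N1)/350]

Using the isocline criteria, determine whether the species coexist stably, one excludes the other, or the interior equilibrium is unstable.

Compare the nullcline intercepts: K1/α12 = 310/1 = 310 < K2 = 350; K2/α21 = 350/1.7 = 206 < K1 = 310.
Since both are reversed, neither can invade when rare; the interior point is a saddle.

unstable coexistence (outcome depends on initial conditions)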